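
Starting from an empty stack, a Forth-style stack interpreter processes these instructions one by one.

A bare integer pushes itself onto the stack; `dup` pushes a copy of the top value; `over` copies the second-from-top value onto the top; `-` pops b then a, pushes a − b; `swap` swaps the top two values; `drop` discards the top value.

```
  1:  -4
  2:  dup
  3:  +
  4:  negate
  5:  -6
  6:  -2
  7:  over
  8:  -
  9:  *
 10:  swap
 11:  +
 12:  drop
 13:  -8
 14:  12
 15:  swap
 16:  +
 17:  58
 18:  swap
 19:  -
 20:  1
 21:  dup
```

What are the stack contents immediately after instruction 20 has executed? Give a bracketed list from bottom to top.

[54, 1]

-4     → [-4]
dup    → [-4, -4]
+      → [-8]
negate → [8]
-6     → [8, -6]
-2     → [8, -6, -2]
over   → [8, -6, -2, -6]
-      → [8, -6, 4]
*      → [8, -24]
swap   → [-24, 8]
+      → [-16]
drop   → []
-8     → [-8]
12     → [-8, 12]
swap   → [12, -8]
+      → [4]
58     → [4, 58]
swap   → [58, 4]
-      → [54]
1      → [54, 1]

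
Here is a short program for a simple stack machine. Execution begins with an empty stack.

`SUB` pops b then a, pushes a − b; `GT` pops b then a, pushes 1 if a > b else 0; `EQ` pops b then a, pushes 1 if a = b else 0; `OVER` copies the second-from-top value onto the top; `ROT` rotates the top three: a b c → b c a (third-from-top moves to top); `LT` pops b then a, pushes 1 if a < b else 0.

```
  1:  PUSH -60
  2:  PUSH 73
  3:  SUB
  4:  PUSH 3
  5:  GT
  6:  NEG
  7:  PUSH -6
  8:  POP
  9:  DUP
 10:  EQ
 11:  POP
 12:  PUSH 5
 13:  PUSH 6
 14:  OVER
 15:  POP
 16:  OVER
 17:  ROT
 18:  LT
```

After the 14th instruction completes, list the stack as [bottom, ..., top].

PUSH -60 -> [-60]
PUSH 73  -> [-60, 73]
SUB      -> [-133]
PUSH 3   -> [-133, 3]
GT       -> [0]
NEG      -> [0]
PUSH -6  -> [0, -6]
POP      -> [0]
DUP      -> [0, 0]
EQ       -> [1]
POP      -> []
PUSH 5   -> [5]
PUSH 6   -> [5, 6]
OVER     -> [5, 6, 5]

[5, 6, 5]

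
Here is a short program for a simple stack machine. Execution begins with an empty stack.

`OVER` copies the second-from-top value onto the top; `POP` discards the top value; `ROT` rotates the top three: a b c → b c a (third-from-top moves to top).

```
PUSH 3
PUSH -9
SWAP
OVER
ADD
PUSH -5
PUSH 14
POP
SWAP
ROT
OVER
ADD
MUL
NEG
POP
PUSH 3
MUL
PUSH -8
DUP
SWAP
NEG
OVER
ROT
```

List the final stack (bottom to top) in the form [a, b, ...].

PUSH 3   [3]
PUSH -9  [3, -9]
SWAP     [-9, 3]
OVER     [-9, 3, -9]
ADD      [-9, -6]
PUSH -5  [-9, -6, -5]
PUSH 14  [-9, -6, -5, 14]
POP      [-9, -6, -5]
SWAP     [-9, -5, -6]
ROT      [-5, -6, -9]
OVER     [-5, -6, -9, -6]
ADD      [-5, -6, -15]
MUL      [-5, 90]
NEG      [-5, -90]
POP      [-5]
PUSH 3   [-5, 3]
MUL      [-15]
PUSH -8  [-15, -8]
DUP      [-15, -8, -8]
SWAP     [-15, -8, -8]
NEG      [-15, -8, 8]
OVER     [-15, -8, 8, -8]
ROT      [-15, 8, -8, -8]

[-15, 8, -8, -8]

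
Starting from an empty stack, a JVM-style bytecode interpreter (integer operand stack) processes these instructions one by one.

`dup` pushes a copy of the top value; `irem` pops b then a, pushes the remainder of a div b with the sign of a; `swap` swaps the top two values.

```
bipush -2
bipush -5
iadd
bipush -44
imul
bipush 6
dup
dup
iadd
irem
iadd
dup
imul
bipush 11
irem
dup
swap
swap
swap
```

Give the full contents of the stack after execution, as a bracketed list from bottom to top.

[3, 3]

bipush -2  → [-2]
bipush -5  → [-2, -5]
iadd       → [-7]
bipush -44 → [-7, -44]
imul       → [308]
bipush 6   → [308, 6]
dup        → [308, 6, 6]
dup        → [308, 6, 6, 6]
iadd       → [308, 6, 12]
irem       → [308, 6]
iadd       → [314]
dup        → [314, 314]
imul       → [98596]
bipush 11  → [98596, 11]
irem       → [3]
dup        → [3, 3]
swap       → [3, 3]
swap       → [3, 3]
swap       → [3, 3]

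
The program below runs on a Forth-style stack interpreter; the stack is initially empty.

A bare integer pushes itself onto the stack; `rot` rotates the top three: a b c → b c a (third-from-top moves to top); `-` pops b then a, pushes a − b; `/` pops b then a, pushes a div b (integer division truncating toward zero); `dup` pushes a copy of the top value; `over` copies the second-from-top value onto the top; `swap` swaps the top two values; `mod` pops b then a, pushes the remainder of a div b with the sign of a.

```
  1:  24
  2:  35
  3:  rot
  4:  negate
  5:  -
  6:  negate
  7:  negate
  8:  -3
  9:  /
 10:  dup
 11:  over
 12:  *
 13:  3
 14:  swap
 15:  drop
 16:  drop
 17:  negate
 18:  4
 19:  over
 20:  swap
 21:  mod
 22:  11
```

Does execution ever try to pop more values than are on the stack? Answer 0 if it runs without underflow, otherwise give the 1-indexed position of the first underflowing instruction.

24 : [24]
35 : [24, 35]
rot  — needs 3 operands, stack has 2 → underflow

3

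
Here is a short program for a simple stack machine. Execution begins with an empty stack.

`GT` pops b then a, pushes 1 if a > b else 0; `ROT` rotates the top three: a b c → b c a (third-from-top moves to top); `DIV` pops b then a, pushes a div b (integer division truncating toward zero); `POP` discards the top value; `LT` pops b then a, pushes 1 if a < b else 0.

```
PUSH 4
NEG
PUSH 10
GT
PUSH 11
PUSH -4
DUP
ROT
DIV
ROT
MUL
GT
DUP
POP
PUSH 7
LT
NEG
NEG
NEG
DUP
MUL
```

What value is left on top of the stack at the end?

1

PUSH 4  → 4
NEG     → -4
PUSH 10 → -4 10
GT      → 0
PUSH 11 → 0 11
PUSH -4 → 0 11 -4
DUP     → 0 11 -4 -4
ROT     → 0 -4 -4 11
DIV     → 0 -4 0
ROT     → -4 0 0
MUL     → -4 0
GT      → 0
DUP     → 0 0
POP     → 0
PUSH 7  → 0 7
LT      → 1
NEG     → -1
NEG     → 1
NEG     → -1
DUP     → -1 -1
MUL     → 1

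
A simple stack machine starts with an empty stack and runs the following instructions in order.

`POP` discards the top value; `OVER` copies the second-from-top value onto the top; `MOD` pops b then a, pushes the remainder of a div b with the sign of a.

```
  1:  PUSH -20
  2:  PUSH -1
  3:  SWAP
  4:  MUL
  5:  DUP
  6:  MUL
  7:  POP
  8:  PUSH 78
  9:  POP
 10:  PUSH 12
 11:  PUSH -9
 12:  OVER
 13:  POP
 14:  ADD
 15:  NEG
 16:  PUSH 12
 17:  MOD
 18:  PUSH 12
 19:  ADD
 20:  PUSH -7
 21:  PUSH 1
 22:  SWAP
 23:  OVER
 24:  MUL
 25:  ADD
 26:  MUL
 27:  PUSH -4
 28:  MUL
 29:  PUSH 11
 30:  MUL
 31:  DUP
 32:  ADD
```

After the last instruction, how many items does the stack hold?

1

PUSH -20  [-20]
PUSH -1   [-20, -1]
SWAP      [-1, -20]
MUL       [20]
DUP       [20, 20]
MUL       [400]
POP       []
PUSH 78   [78]
POP       []
PUSH 12   [12]
PUSH -9   [12, -9]
OVER      [12, -9, 12]
POP       [12, -9]
ADD       [3]
NEG       [-3]
PUSH 12   [-3, 12]
MOD       [-3]
PUSH 12   [-3, 12]
ADD       [9]
PUSH -7   [9, -7]
PUSH 1    [9, -7, 1]
SWAP      [9, 1, -7]
OVER      [9, 1, -7, 1]
MUL       [9, 1, -7]
ADD       [9, -6]
MUL       [-54]
PUSH -4   [-54, -4]
MUL       [216]
PUSH 11   [216, 11]
MUL       [2376]
DUP       [2376, 2376]
ADD       [4752]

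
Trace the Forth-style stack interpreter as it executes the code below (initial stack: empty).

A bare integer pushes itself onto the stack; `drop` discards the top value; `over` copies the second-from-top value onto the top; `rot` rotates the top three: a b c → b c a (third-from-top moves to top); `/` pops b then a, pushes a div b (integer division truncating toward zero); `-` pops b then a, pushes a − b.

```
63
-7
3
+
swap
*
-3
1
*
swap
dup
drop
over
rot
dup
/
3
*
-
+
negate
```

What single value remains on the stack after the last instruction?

63     : 63
-7     : 63 -7
3      : 63 -7 3
+      : 63 -4
swap   : -4 63
*      : -252
-3     : -252 -3
1      : -252 -3 1
*      : -252 -3
swap   : -3 -252
dup    : -3 -252 -252
drop   : -3 -252
over   : -3 -252 -3
rot    : -252 -3 -3
dup    : -252 -3 -3 -3
/      : -252 -3 1
3      : -252 -3 1 3
*      : -252 -3 3
-      : -252 -6
+      : -258
negate : 258

258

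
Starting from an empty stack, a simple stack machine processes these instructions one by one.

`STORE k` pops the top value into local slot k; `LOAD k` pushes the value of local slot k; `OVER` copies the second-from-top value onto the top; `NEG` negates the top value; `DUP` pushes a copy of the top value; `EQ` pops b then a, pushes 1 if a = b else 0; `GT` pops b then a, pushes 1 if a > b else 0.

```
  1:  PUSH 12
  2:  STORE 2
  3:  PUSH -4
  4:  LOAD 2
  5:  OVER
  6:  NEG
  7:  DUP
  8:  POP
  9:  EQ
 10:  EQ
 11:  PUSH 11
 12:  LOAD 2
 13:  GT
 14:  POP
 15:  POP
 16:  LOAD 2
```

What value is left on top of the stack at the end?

PUSH 12 -> [12]
STORE 2 -> []
PUSH -4 -> [-4]
LOAD 2  -> [-4, 12]
OVER    -> [-4, 12, -4]
NEG     -> [-4, 12, 4]
DUP     -> [-4, 12, 4, 4]
POP     -> [-4, 12, 4]
EQ      -> [-4, 0]
EQ      -> [0]
PUSH 11 -> [0, 11]
LOAD 2  -> [0, 11, 12]
GT      -> [0, 0]
POP     -> [0]
POP     -> []
LOAD 2  -> [12]

12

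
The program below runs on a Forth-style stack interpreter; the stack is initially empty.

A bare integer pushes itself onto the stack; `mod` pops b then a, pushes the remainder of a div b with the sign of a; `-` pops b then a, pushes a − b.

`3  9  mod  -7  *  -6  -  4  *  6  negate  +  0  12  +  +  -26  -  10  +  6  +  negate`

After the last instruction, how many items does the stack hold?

3      -> [3]
9      -> [3, 9]
mod    -> [3]
-7     -> [3, -7]
*      -> [-21]
-6     -> [-21, -6]
-      -> [-15]
4      -> [-15, 4]
*      -> [-60]
6      -> [-60, 6]
negate -> [-60, -6]
+      -> [-66]
0      -> [-66, 0]
12     -> [-66, 0, 12]
+      -> [-66, 12]
+      -> [-54]
-26    -> [-54, -26]
-      -> [-28]
10     -> [-28, 10]
+      -> [-18]
6      -> [-18, 6]
+      -> [-12]
negate -> [12]

1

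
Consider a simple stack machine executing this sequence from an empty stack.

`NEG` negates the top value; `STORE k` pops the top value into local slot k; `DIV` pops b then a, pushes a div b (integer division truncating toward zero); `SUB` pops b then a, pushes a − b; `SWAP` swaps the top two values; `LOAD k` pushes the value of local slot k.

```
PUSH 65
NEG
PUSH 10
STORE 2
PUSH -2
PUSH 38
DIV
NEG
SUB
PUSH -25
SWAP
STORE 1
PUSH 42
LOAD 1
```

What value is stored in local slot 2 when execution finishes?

10

PUSH 65   [65]
NEG       [-65]
PUSH 10   [-65, 10]
STORE 2   [-65]
PUSH -2   [-65, -2]
PUSH 38   [-65, -2, 38]
DIV       [-65, 0]
NEG       [-65, 0]
SUB       [-65]
PUSH -25  [-65, -25]
SWAP      [-25, -65]
STORE 1   [-25]
PUSH 42   [-25, 42]
LOAD 1    [-25, 42, -65]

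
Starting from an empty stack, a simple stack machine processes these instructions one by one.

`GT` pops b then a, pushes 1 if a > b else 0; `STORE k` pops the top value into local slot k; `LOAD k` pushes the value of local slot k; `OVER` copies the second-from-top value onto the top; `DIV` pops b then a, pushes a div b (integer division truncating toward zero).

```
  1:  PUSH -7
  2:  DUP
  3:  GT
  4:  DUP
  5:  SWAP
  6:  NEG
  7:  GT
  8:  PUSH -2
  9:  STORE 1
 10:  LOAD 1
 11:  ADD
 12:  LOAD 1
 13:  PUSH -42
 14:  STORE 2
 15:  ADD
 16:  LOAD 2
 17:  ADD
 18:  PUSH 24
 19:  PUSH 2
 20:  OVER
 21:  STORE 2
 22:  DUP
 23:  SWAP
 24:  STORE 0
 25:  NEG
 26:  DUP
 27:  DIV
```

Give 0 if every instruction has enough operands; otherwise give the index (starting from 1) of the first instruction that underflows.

0

PUSH -7  → -7
DUP      → -7 -7
GT       → 0
DUP      → 0 0
SWAP     → 0 0
NEG      → 0 0
GT       → 0
PUSH -2  → 0 -2
STORE 1  → 0
LOAD 1   → 0 -2
ADD      → -2
LOAD 1   → -2 -2
PUSH -42 → -2 -2 -42
STORE 2  → -2 -2
ADD      → -4
LOAD 2   → -4 -42
ADD      → -46
PUSH 24  → -46 24
PUSH 2   → -46 24 2
OVER     → -46 24 2 24
STORE 2  → -46 24 2
DUP      → -46 24 2 2
SWAP     → -46 24 2 2
STORE 0  → -46 24 2
NEG      → -46 24 -2
DUP      → -46 24 -2 -2
DIV      → -46 24 1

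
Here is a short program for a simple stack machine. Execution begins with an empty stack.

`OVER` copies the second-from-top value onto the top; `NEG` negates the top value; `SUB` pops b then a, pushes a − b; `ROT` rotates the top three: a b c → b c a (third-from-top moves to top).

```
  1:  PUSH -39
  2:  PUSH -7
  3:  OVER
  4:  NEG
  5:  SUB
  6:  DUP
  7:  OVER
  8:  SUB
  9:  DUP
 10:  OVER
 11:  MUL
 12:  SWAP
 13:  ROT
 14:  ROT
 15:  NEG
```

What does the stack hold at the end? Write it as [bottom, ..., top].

PUSH -39 : [-39]
PUSH -7  : [-39, -7]
OVER     : [-39, -7, -39]
NEG      : [-39, -7, 39]
SUB      : [-39, -46]
DUP      : [-39, -46, -46]
OVER     : [-39, -46, -46, -46]
SUB      : [-39, -46, 0]
DUP      : [-39, -46, 0, 0]
OVER     : [-39, -46, 0, 0, 0]
MUL      : [-39, -46, 0, 0]
SWAP     : [-39, -46, 0, 0]
ROT      : [-39, 0, 0, -46]
ROT      : [-39, 0, -46, 0]
NEG      : [-39, 0, -46, 0]

[-39, 0, -46, 0]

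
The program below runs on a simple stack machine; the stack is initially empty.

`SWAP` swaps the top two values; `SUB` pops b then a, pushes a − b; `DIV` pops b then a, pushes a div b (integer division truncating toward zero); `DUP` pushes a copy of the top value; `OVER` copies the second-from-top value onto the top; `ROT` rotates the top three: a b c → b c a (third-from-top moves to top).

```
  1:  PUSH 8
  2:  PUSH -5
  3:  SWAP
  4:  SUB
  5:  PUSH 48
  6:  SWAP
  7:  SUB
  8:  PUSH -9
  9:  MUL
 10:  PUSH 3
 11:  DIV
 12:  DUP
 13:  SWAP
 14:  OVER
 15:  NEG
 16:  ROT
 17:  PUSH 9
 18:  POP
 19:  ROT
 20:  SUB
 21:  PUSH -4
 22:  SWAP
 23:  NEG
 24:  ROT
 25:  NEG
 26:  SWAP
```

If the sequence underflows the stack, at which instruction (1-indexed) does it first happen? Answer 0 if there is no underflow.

0

PUSH 8   [8]
PUSH -5  [8, -5]
SWAP     [-5, 8]
SUB      [-13]
PUSH 48  [-13, 48]
SWAP     [48, -13]
SUB      [61]
PUSH -9  [61, -9]
MUL      [-549]
PUSH 3   [-549, 3]
DIV      [-183]
DUP      [-183, -183]
SWAP     [-183, -183]
OVER     [-183, -183, -183]
NEG      [-183, -183, 183]
ROT      [-183, 183, -183]
PUSH 9   [-183, 183, -183, 9]
POP      [-183, 183, -183]
ROT      [183, -183, -183]
SUB      [183, 0]
PUSH -4  [183, 0, -4]
SWAP     [183, -4, 0]
NEG      [183, -4, 0]
ROT      [-4, 0, 183]
NEG      [-4, 0, -183]
SWAP     [-4, -183, 0]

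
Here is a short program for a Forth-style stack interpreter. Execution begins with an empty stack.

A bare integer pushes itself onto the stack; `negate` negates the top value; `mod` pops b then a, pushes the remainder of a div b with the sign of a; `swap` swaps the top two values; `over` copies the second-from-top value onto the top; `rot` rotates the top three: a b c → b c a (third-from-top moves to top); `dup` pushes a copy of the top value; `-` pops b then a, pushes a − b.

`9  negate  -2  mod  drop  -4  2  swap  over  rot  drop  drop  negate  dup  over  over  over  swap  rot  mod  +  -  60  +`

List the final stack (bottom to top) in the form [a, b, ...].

[4, 60]

9      : 9
negate : -9
-2     : -9 -2
mod    : -1
drop   : (empty)
-4     : -4
2      : -4 2
swap   : 2 -4
over   : 2 -4 2
rot    : -4 2 2
drop   : -4 2
drop   : -4
negate : 4
dup    : 4 4
over   : 4 4 4
over   : 4 4 4 4
over   : 4 4 4 4 4
swap   : 4 4 4 4 4
rot    : 4 4 4 4 4
mod    : 4 4 4 0
+      : 4 4 4
-      : 4 0
60     : 4 0 60
+      : 4 60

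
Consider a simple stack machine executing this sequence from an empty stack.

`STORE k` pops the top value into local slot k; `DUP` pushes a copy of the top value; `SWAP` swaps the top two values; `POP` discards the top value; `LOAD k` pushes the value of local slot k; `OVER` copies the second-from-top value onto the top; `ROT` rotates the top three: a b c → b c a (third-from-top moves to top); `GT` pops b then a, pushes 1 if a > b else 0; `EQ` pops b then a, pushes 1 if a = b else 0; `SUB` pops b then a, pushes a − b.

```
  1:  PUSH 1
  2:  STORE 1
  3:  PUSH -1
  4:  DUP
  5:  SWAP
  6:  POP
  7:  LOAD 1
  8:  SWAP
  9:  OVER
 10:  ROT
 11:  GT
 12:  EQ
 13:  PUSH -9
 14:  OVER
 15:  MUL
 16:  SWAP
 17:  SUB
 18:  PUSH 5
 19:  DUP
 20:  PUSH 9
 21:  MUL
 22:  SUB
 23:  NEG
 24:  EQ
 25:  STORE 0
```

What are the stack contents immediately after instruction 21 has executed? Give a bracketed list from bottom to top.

[0, 5, 45]

PUSH 1   1
STORE 1  (empty)
PUSH -1  -1
DUP      -1 -1
SWAP     -1 -1
POP      -1
LOAD 1   -1 1
SWAP     1 -1
OVER     1 -1 1
ROT      -1 1 1
GT       -1 0
EQ       0
PUSH -9  0 -9
OVER     0 -9 0
MUL      0 0
SWAP     0 0
SUB      0
PUSH 5   0 5
DUP      0 5 5
PUSH 9   0 5 5 9
MUL      0 5 45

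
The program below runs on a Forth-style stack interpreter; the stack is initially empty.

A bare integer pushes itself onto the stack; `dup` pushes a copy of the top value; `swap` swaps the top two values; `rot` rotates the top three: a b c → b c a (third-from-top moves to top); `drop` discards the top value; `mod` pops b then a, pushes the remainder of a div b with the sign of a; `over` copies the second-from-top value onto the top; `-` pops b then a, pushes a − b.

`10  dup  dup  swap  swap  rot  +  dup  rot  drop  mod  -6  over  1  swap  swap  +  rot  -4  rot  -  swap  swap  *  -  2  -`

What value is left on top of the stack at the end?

10   -> 10
dup  -> 10 10
dup  -> 10 10 10
swap -> 10 10 10
swap -> 10 10 10
rot  -> 10 10 10
+    -> 10 20
dup  -> 10 20 20
rot  -> 20 20 10
drop -> 20 20
mod  -> 0
-6   -> 0 -6
over -> 0 -6 0
1    -> 0 -6 0 1
swap -> 0 -6 1 0
swap -> 0 -6 0 1
+    -> 0 -6 1
rot  -> -6 1 0
-4   -> -6 1 0 -4
rot  -> -6 0 -4 1
-    -> -6 0 -5
swap -> -6 -5 0
swap -> -6 0 -5
*    -> -6 0
-    -> -6
2    -> -6 2
-    -> -8

-8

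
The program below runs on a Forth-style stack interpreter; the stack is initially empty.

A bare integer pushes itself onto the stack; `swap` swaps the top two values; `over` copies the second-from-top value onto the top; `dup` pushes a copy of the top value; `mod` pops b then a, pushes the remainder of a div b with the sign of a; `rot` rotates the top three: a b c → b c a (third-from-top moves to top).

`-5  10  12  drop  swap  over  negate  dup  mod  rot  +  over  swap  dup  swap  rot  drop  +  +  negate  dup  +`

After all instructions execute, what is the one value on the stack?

-5     -> [-5]
10     -> [-5, 10]
12     -> [-5, 10, 12]
drop   -> [-5, 10]
swap   -> [10, -5]
over   -> [10, -5, 10]
negate -> [10, -5, -10]
dup    -> [10, -5, -10, -10]
mod    -> [10, -5, 0]
rot    -> [-5, 0, 10]
+      -> [-5, 10]
over   -> [-5, 10, -5]
swap   -> [-5, -5, 10]
dup    -> [-5, -5, 10, 10]
swap   -> [-5, -5, 10, 10]
rot    -> [-5, 10, 10, -5]
drop   -> [-5, 10, 10]
+      -> [-5, 20]
+      -> [15]
negate -> [-15]
dup    -> [-15, -15]
+      -> [-30]

-30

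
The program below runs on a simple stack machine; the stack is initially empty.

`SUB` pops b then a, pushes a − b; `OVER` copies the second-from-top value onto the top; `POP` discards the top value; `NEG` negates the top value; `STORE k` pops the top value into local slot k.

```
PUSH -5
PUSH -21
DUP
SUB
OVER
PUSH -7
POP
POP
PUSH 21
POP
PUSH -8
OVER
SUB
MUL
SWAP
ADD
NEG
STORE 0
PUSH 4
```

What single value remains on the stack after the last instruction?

4

PUSH -5  → [-5]
PUSH -21 → [-5, -21]
DUP      → [-5, -21, -21]
SUB      → [-5, 0]
OVER     → [-5, 0, -5]
PUSH -7  → [-5, 0, -5, -7]
POP      → [-5, 0, -5]
POP      → [-5, 0]
PUSH 21  → [-5, 0, 21]
POP      → [-5, 0]
PUSH -8  → [-5, 0, -8]
OVER     → [-5, 0, -8, 0]
SUB      → [-5, 0, -8]
MUL      → [-5, 0]
SWAP     → [0, -5]
ADD      → [-5]
NEG      → [5]
STORE 0  → []
PUSH 4   → [4]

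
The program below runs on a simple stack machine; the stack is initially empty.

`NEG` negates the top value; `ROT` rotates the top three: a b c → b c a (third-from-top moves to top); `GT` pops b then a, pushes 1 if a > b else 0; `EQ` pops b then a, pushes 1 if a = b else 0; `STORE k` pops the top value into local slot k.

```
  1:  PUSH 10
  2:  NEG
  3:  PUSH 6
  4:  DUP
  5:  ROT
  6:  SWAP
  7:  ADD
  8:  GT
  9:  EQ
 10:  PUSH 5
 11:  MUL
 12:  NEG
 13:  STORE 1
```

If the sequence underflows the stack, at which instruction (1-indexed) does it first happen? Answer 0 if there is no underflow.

9

PUSH 10  10
NEG      -10
PUSH 6   -10 6
DUP      -10 6 6
ROT      6 6 -10
SWAP     6 -10 6
ADD      6 -4
GT       1
EQ  — needs 2 operands, stack has 1 → underflow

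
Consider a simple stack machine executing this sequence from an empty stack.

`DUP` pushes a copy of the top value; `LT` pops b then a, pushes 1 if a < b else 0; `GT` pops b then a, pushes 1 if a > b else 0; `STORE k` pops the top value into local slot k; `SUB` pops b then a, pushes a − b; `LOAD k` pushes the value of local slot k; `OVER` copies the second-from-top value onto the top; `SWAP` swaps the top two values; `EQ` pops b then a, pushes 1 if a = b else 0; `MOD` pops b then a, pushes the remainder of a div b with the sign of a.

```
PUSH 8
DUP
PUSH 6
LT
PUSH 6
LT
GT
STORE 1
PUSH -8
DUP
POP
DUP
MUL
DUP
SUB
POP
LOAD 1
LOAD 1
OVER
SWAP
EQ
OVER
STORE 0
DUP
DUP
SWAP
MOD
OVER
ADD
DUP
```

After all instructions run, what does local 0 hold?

PUSH 8  -> 8
DUP     -> 8 8
PUSH 6  -> 8 8 6
LT      -> 8 0
PUSH 6  -> 8 0 6
LT      -> 8 1
GT      -> 1
STORE 1 -> (empty)
PUSH -8 -> -8
DUP     -> -8 -8
POP     -> -8
DUP     -> -8 -8
MUL     -> 64
DUP     -> 64 64
SUB     -> 0
POP     -> (empty)
LOAD 1  -> 1
LOAD 1  -> 1 1
OVER    -> 1 1 1
SWAP    -> 1 1 1
EQ      -> 1 1
OVER    -> 1 1 1
STORE 0 -> 1 1
DUP     -> 1 1 1
DUP     -> 1 1 1 1
SWAP    -> 1 1 1 1
MOD     -> 1 1 0
OVER    -> 1 1 0 1
ADD     -> 1 1 1
DUP     -> 1 1 1 1

1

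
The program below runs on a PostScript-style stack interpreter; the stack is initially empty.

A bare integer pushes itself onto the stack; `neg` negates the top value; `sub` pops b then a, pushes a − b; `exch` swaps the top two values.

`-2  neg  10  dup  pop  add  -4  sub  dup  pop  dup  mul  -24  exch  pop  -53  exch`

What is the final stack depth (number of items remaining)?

-2   -> -2
neg  -> 2
10   -> 2 10
dup  -> 2 10 10
pop  -> 2 10
add  -> 12
-4   -> 12 -4
sub  -> 16
dup  -> 16 16
pop  -> 16
dup  -> 16 16
mul  -> 256
-24  -> 256 -24
exch -> -24 256
pop  -> -24
-53  -> -24 -53
exch -> -53 -24

2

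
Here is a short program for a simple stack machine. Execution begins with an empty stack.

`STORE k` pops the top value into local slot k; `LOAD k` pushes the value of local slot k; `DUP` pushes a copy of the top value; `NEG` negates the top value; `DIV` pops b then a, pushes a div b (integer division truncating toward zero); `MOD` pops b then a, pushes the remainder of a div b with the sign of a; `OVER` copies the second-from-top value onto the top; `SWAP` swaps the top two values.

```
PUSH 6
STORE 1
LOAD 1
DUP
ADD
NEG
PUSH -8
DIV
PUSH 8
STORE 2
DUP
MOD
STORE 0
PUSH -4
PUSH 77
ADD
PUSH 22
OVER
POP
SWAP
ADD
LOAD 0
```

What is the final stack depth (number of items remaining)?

PUSH 6  : 6
STORE 1 : (empty)
LOAD 1  : 6
DUP     : 6 6
ADD     : 12
NEG     : -12
PUSH -8 : -12 -8
DIV     : 1
PUSH 8  : 1 8
STORE 2 : 1
DUP     : 1 1
MOD     : 0
STORE 0 : (empty)
PUSH -4 : -4
PUSH 77 : -4 77
ADD     : 73
PUSH 22 : 73 22
OVER    : 73 22 73
POP     : 73 22
SWAP    : 22 73
ADD     : 95
LOAD 0  : 95 0

2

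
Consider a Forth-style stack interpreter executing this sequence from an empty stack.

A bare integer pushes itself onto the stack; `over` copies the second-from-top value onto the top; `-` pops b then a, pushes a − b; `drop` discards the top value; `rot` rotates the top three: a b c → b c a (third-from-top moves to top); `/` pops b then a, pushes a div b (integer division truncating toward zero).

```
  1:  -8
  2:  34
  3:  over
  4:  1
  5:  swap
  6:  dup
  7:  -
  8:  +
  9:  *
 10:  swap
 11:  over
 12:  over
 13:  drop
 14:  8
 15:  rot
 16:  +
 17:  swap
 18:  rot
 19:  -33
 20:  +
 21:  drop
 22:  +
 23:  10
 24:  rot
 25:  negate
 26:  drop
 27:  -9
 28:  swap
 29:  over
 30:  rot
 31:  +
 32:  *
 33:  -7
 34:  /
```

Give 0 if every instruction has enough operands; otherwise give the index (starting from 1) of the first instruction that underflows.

-8   : -8
34   : -8 34
over : -8 34 -8
1    : -8 34 -8 1
swap : -8 34 1 -8
dup  : -8 34 1 -8 -8
-    : -8 34 1 0
+    : -8 34 1
*    : -8 34
swap : 34 -8
over : 34 -8 34
over : 34 -8 34 -8
drop : 34 -8 34
8    : 34 -8 34 8
rot  : 34 34 8 -8
+    : 34 34 0
swap : 34 0 34
rot  : 0 34 34
-33  : 0 34 34 -33
+    : 0 34 1
drop : 0 34
+    : 34
10   : 34 10
rot  — needs 3 operands, stack has 2 → underflow

24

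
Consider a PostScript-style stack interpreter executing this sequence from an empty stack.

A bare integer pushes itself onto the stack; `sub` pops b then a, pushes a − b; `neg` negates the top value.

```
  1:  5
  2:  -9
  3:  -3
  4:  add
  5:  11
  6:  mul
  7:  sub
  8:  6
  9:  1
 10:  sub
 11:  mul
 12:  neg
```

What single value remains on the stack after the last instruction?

-685

5   → 5
-9  → 5 -9
-3  → 5 -9 -3
add → 5 -12
11  → 5 -12 11
mul → 5 -132
sub → 137
6   → 137 6
1   → 137 6 1
sub → 137 5
mul → 685
neg → -685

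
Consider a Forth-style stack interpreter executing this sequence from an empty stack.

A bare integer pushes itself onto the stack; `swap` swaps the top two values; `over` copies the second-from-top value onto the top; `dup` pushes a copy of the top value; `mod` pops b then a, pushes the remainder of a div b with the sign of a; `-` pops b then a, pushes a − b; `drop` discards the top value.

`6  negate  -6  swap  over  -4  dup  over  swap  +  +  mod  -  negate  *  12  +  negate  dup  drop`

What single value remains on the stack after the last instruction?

6       6
negate  -6
-6      -6 -6
swap    -6 -6
over    -6 -6 -6
-4      -6 -6 -6 -4
dup     -6 -6 -6 -4 -4
over    -6 -6 -6 -4 -4 -4
swap    -6 -6 -6 -4 -4 -4
+       -6 -6 -6 -4 -8
+       -6 -6 -6 -12
mod     -6 -6 -6
-       -6 0
negate  -6 0
*       0
12      0 12
+       12
negate  -12
dup     -12 -12
drop    -12

-12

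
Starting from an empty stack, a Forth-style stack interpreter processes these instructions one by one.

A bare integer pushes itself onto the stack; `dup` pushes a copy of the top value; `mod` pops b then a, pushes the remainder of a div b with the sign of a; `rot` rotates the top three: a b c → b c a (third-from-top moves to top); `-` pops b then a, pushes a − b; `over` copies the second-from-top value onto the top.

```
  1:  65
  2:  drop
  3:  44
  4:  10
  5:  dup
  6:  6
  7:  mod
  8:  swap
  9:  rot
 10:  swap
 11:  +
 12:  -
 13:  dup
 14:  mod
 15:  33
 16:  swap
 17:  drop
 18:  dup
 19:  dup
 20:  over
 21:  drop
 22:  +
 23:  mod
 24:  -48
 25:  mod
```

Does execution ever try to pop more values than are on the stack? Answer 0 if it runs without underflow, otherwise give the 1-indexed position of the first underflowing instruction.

0

65   → 65
drop → (empty)
44   → 44
10   → 44 10
dup  → 44 10 10
6    → 44 10 10 6
mod  → 44 10 4
swap → 44 4 10
rot  → 4 10 44
swap → 4 44 10
+    → 4 54
-    → -50
dup  → -50 -50
mod  → 0
33   → 0 33
swap → 33 0
drop → 33
dup  → 33 33
dup  → 33 33 33
over → 33 33 33 33
drop → 33 33 33
+    → 33 66
mod  → 33
-48  → 33 -48
mod  → 33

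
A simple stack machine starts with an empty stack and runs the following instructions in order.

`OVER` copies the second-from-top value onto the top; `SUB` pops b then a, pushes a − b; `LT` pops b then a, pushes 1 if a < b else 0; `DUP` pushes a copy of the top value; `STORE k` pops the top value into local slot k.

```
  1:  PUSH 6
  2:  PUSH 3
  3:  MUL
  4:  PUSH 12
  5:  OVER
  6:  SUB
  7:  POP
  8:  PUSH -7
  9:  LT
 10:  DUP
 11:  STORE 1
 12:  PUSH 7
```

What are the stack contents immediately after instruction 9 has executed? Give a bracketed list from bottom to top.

PUSH 6  : 6
PUSH 3  : 6 3
MUL     : 18
PUSH 12 : 18 12
OVER    : 18 12 18
SUB     : 18 -6
POP     : 18
PUSH -7 : 18 -7
LT      : 0

[0]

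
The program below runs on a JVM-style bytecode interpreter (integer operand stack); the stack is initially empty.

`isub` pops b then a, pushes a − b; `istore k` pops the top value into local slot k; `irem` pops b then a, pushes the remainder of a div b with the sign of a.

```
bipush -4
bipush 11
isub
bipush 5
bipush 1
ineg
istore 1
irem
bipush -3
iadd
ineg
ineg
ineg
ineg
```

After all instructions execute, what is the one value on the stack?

-3

bipush -4 : -4
bipush 11 : -4 11
isub      : -15
bipush 5  : -15 5
bipush 1  : -15 5 1
ineg      : -15 5 -1
istore 1  : -15 5
irem      : 0
bipush -3 : 0 -3
iadd      : -3
ineg      : 3
ineg      : -3
ineg      : 3
ineg      : -3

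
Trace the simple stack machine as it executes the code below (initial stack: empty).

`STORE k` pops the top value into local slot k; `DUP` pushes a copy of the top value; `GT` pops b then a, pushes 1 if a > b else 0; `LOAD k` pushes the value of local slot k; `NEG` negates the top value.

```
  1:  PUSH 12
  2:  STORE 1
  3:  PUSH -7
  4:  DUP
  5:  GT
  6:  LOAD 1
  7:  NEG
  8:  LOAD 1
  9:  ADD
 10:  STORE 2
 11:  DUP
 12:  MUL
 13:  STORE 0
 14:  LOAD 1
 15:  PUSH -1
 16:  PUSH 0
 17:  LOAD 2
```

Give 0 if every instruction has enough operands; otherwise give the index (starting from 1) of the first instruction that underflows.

PUSH 12  12
STORE 1  (empty)
PUSH -7  -7
DUP      -7 -7
GT       0
LOAD 1   0 12
NEG      0 -12
LOAD 1   0 -12 12
ADD      0 0
STORE 2  0
DUP      0 0
MUL      0
STORE 0  (empty)
LOAD 1   12
PUSH -1  12 -1
PUSH 0   12 -1 0
LOAD 2   12 -1 0 0

0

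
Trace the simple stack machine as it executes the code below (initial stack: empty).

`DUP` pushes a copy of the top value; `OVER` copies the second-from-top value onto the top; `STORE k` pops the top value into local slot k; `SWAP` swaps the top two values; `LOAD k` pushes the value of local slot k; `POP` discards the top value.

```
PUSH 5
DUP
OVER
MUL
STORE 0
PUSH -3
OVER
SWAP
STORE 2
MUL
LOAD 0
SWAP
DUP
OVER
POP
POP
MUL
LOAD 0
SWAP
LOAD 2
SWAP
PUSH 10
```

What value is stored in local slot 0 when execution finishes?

PUSH 5  → 5
DUP     → 5 5
OVER    → 5 5 5
MUL     → 5 25
STORE 0 → 5
PUSH -3 → 5 -3
OVER    → 5 -3 5
SWAP    → 5 5 -3
STORE 2 → 5 5
MUL     → 25
LOAD 0  → 25 25
SWAP    → 25 25
DUP     → 25 25 25
OVER    → 25 25 25 25
POP     → 25 25 25
POP     → 25 25
MUL     → 625
LOAD 0  → 625 25
SWAP    → 25 625
LOAD 2  → 25 625 -3
SWAP    → 25 -3 625
PUSH 10 → 25 -3 625 10

25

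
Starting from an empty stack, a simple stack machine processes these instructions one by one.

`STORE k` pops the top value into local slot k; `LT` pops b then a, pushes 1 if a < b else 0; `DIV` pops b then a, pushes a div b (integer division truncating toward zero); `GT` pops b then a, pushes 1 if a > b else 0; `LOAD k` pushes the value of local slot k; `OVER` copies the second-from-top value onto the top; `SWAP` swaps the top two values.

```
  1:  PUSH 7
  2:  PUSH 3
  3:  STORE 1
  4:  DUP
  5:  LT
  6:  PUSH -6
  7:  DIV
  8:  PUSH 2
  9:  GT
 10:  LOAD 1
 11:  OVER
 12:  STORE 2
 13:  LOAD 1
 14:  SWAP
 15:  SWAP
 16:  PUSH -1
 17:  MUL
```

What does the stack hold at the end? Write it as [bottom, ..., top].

[0, 3, -3]

PUSH 7  → [7]
PUSH 3  → [7, 3]
STORE 1 → [7]
DUP     → [7, 7]
LT      → [0]
PUSH -6 → [0, -6]
DIV     → [0]
PUSH 2  → [0, 2]
GT      → [0]
LOAD 1  → [0, 3]
OVER    → [0, 3, 0]
STORE 2 → [0, 3]
LOAD 1  → [0, 3, 3]
SWAP    → [0, 3, 3]
SWAP    → [0, 3, 3]
PUSH -1 → [0, 3, 3, -1]
MUL     → [0, 3, -3]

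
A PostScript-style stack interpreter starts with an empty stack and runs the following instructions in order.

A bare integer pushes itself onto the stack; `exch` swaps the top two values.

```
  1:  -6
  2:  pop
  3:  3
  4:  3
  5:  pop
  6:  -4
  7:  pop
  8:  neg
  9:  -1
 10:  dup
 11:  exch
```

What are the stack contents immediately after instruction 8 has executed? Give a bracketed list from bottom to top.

-6  → -6
pop → (empty)
3   → 3
3   → 3 3
pop → 3
-4  → 3 -4
pop → 3
neg → -3

[-3]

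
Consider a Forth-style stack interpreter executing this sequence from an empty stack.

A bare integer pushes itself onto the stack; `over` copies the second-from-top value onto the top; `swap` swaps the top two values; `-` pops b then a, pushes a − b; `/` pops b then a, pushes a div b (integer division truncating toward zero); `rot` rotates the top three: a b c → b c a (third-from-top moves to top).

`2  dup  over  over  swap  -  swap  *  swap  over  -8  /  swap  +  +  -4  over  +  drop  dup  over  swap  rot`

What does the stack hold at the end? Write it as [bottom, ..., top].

2    → 2
dup  → 2 2
over → 2 2 2
over → 2 2 2 2
swap → 2 2 2 2
-    → 2 2 0
swap → 2 0 2
*    → 2 0
swap → 0 2
over → 0 2 0
-8   → 0 2 0 -8
/    → 0 2 0
swap → 0 0 2
+    → 0 2
+    → 2
-4   → 2 -4
over → 2 -4 2
+    → 2 -2
drop → 2
dup  → 2 2
over → 2 2 2
swap → 2 2 2
rot  → 2 2 2

[2, 2, 2]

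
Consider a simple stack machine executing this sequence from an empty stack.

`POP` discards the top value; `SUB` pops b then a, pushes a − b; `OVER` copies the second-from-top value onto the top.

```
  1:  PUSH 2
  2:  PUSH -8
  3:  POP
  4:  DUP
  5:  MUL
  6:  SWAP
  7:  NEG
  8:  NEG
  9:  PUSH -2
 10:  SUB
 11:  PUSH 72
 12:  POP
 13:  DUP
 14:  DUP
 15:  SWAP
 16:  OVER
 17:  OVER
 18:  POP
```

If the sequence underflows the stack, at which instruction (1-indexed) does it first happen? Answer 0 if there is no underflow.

6

PUSH 2  -> [2]
PUSH -8 -> [2, -8]
POP     -> [2]
DUP     -> [2, 2]
MUL     -> [4]
SWAP  — needs 2 operands, stack has 1 → underflow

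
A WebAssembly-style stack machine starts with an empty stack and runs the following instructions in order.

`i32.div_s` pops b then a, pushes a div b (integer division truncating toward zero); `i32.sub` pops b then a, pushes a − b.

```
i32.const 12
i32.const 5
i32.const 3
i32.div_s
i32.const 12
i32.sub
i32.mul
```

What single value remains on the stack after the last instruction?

i32.const 12 → [12]
i32.const 5  → [12, 5]
i32.const 3  → [12, 5, 3]
i32.div_s    → [12, 1]
i32.const 12 → [12, 1, 12]
i32.sub      → [12, -11]
i32.mul      → [-132]

-132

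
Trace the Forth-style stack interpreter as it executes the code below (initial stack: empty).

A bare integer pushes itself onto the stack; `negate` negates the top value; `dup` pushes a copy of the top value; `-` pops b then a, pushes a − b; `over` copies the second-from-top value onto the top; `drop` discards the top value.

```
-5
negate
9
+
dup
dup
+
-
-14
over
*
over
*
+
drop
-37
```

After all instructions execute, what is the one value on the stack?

-5     → -5
negate → 5
9      → 5 9
+      → 14
dup    → 14 14
dup    → 14 14 14
+      → 14 28
-      → -14
-14    → -14 -14
over   → -14 -14 -14
*      → -14 196
over   → -14 196 -14
*      → -14 -2744
+      → -2758
drop   → (empty)
-37    → -37

-37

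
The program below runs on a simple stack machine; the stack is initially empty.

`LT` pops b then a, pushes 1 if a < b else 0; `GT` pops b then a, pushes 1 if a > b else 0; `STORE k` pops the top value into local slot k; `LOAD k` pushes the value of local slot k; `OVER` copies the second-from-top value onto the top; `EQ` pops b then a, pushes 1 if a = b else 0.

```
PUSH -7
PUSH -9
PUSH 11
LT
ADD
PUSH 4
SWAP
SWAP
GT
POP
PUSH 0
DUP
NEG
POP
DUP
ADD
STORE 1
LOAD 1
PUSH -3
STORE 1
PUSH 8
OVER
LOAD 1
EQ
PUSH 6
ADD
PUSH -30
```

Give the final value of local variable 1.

PUSH -7  : -7
PUSH -9  : -7 -9
PUSH 11  : -7 -9 11
LT       : -7 1
ADD      : -6
PUSH 4   : -6 4
SWAP     : 4 -6
SWAP     : -6 4
GT       : 0
POP      : (empty)
PUSH 0   : 0
DUP      : 0 0
NEG      : 0 0
POP      : 0
DUP      : 0 0
ADD      : 0
STORE 1  : (empty)
LOAD 1   : 0
PUSH -3  : 0 -3
STORE 1  : 0
PUSH 8   : 0 8
OVER     : 0 8 0
LOAD 1   : 0 8 0 -3
EQ       : 0 8 0
PUSH 6   : 0 8 0 6
ADD      : 0 8 6
PUSH -30 : 0 8 6 -30

-3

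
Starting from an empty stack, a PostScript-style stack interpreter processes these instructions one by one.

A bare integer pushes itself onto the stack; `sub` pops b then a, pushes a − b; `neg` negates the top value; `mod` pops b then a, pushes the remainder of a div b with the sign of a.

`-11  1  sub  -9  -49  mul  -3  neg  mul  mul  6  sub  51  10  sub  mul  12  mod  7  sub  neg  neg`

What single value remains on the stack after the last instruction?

-13

-11 -> -11
1   -> -11 1
sub -> -12
-9  -> -12 -9
-49 -> -12 -9 -49
mul -> -12 441
-3  -> -12 441 -3
neg -> -12 441 3
mul -> -12 1323
mul -> -15876
6   -> -15876 6
sub -> -15882
51  -> -15882 51
10  -> -15882 51 10
sub -> -15882 41
mul -> -651162
12  -> -651162 12
mod -> -6
7   -> -6 7
sub -> -13
neg -> 13
neg -> -13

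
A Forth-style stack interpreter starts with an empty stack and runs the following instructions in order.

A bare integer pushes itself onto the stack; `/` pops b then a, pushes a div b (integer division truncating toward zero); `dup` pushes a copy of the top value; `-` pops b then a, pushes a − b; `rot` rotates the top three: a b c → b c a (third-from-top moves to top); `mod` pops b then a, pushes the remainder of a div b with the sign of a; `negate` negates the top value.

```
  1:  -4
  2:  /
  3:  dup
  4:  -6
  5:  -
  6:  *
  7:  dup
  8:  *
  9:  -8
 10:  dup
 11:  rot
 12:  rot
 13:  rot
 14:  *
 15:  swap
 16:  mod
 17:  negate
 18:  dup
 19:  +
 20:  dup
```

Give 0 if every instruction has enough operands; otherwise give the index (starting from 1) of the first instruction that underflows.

2

-4  -4
/  — needs 2 operands, stack has 1 → underflow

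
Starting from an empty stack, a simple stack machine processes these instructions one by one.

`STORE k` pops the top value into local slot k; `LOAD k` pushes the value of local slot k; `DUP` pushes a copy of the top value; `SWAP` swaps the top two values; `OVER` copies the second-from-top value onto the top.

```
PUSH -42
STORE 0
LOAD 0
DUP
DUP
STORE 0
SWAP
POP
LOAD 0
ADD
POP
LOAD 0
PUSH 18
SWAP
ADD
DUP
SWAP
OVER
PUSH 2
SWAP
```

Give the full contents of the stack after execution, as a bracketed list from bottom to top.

PUSH -42 → [-42]
STORE 0  → []
LOAD 0   → [-42]
DUP      → [-42, -42]
DUP      → [-42, -42, -42]
STORE 0  → [-42, -42]
SWAP     → [-42, -42]
POP      → [-42]
LOAD 0   → [-42, -42]
ADD      → [-84]
POP      → []
LOAD 0   → [-42]
PUSH 18  → [-42, 18]
SWAP     → [18, -42]
ADD      → [-24]
DUP      → [-24, -24]
SWAP     → [-24, -24]
OVER     → [-24, -24, -24]
PUSH 2   → [-24, -24, -24, 2]
SWAP     → [-24, -24, 2, -24]

[-24, -24, 2, -24]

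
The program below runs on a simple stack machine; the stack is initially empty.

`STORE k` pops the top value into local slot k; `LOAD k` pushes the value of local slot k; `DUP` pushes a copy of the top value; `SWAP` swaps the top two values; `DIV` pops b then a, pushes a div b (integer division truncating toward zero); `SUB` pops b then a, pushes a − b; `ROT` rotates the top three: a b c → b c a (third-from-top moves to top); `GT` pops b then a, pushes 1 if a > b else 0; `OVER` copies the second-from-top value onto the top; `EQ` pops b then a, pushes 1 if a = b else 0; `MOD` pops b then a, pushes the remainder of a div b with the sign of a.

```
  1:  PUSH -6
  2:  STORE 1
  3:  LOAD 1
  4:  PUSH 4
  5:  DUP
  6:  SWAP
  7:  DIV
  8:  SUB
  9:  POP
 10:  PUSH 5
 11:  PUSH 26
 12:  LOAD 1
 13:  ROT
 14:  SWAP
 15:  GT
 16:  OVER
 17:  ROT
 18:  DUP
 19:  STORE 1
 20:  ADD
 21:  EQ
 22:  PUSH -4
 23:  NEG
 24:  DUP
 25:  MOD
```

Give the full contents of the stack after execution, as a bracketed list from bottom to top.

PUSH -6 → [-6]
STORE 1 → []
LOAD 1  → [-6]
PUSH 4  → [-6, 4]
DUP     → [-6, 4, 4]
SWAP    → [-6, 4, 4]
DIV     → [-6, 1]
SUB     → [-7]
POP     → []
PUSH 5  → [5]
PUSH 26 → [5, 26]
LOAD 1  → [5, 26, -6]
ROT     → [26, -6, 5]
SWAP    → [26, 5, -6]
GT      → [26, 1]
OVER    → [26, 1, 26]
ROT     → [1, 26, 26]
DUP     → [1, 26, 26, 26]
STORE 1 → [1, 26, 26]
ADD     → [1, 52]
EQ      → [0]
PUSH -4 → [0, -4]
NEG     → [0, 4]
DUP     → [0, 4, 4]
MOD     → [0, 0]

[0, 0]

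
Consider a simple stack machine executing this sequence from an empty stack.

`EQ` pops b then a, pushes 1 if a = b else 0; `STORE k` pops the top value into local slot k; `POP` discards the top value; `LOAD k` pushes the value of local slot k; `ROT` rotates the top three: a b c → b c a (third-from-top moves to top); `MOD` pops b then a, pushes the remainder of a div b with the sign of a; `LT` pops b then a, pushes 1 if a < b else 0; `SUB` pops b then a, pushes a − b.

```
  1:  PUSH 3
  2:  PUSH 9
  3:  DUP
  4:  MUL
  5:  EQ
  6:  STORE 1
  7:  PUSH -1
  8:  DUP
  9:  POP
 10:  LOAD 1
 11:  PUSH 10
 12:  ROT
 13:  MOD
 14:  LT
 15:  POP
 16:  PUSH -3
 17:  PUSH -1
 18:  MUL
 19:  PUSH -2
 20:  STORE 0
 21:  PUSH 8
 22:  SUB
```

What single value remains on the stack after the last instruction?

PUSH 3  → 3
PUSH 9  → 3 9
DUP     → 3 9 9
MUL     → 3 81
EQ      → 0
STORE 1 → (empty)
PUSH -1 → -1
DUP     → -1 -1
POP     → -1
LOAD 1  → -1 0
PUSH 10 → -1 0 10
ROT     → 0 10 -1
MOD     → 0 0
LT      → 0
POP     → (empty)
PUSH -3 → -3
PUSH -1 → -3 -1
MUL     → 3
PUSH -2 → 3 -2
STORE 0 → 3
PUSH 8  → 3 8
SUB     → -5

-5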